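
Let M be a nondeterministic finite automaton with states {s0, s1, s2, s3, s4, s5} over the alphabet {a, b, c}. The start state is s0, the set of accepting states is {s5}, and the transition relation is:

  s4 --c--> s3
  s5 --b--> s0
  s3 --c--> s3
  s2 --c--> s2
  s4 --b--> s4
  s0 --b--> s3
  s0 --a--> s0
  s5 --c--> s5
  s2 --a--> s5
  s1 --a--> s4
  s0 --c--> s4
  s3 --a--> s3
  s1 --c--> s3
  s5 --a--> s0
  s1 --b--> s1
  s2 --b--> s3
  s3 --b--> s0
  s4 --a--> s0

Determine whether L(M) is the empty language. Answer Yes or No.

The states reachable from the start state are {s0, s3, s4}.
None of the accepting states {s5} is reachable, so no string is accepted and L(M) = ∅.

Yes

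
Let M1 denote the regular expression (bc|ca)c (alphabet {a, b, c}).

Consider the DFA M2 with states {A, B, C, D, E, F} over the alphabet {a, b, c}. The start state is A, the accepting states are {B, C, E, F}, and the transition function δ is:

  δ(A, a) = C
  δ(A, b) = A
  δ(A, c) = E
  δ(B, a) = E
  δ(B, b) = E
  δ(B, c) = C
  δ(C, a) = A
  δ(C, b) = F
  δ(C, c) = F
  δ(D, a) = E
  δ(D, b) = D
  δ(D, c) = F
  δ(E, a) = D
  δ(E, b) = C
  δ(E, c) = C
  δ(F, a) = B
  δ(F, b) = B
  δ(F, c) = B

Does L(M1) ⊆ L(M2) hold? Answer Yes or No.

Yes

Converting the expression M1 to a DFA (subset construction, then merging equivalent states) gives the minimal DFA with states {r0, r1, r2, r3, r4, r5}, start state r0, accepting states {r5} and transitions r0: a→r1, b→r2, c→r3; r1: a→r1, b→r1, c→r1; r2: a→r1, b→r1, c→r4; r3: a→r4, b→r1, c→r1; r4: a→r1, b→r1, c→r5; r5: a→r1, b→r1, c→r1.
Exploring the product automaton M1 × M2 from the start pair (r0, A), following both machines on each input symbol, reaches 13 state pairs: (r0, A), (r1, C), (r2, A), (r3, E), (r1, A), (r1, F), (r4, E), (r4, D), (r1, E), (r1, B), (r1, D), (r5, C), (r5, F).
M1 accepts in {r5} and M2 accepts in {B, C, E, F}. The reachable pairs whose M1-component is accepting are (r5, C), (r5, F); in each of them the M2-component is accepting too, so the product for L(M1) \ L(M2) (M1-component accepting, M2-component rejecting) has no reachable accepting pair and the difference is empty.
Hence every string in L(M1) is also in L(M2).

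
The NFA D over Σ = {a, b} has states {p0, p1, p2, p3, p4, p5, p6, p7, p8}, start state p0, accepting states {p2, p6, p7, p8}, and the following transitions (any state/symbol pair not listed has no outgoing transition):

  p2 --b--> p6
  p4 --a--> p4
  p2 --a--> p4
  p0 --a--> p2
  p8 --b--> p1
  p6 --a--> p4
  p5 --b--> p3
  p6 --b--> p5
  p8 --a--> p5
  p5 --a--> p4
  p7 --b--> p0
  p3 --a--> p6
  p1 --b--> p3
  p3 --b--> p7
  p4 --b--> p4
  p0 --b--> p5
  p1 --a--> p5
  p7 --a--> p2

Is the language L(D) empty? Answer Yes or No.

The string a is accepted: the run p0 → p2 ends in the accepting state p2.
Since at least one string is accepted, L(D) is not empty.

No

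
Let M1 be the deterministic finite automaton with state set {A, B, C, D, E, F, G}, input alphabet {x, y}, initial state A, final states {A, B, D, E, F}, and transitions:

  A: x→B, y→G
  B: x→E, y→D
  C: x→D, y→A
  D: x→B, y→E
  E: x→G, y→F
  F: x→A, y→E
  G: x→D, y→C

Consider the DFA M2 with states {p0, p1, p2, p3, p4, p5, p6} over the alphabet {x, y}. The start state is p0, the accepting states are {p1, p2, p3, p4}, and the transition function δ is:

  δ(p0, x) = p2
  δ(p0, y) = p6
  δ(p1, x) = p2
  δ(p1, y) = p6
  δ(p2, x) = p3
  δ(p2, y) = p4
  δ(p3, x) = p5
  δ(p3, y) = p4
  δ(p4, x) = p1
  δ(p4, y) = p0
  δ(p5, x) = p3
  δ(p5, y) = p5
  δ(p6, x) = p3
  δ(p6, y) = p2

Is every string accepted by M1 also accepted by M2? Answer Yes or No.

The empty string ε is in L(M1) but not in L(M2).
So L(M1) ⊄ L(M2).

No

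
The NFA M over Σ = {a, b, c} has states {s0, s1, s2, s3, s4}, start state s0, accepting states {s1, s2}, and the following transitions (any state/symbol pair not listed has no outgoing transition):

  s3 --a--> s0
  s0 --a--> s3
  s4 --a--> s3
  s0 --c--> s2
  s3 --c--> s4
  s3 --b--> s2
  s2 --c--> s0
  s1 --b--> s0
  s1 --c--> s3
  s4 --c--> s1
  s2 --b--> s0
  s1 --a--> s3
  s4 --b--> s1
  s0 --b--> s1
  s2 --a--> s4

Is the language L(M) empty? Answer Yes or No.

No

The string b is accepted: the run s0 → s1 ends in the accepting state s1.
Since at least one string is accepted, L(M) is not empty.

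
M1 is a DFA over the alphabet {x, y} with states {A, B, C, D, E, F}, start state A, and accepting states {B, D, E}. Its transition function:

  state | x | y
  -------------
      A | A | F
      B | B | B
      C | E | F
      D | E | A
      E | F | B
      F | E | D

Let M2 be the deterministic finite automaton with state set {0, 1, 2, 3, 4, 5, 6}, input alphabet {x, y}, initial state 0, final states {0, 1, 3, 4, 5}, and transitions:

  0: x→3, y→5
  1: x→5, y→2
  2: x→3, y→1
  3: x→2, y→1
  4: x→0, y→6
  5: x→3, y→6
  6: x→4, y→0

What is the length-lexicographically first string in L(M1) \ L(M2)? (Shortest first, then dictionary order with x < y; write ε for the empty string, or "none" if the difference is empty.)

The string yy is accepted by M1 but not by M2.
No shorter string lies in the difference, and yy is the lexicographically first length-2 string in L(M1) \ L(M2).

yy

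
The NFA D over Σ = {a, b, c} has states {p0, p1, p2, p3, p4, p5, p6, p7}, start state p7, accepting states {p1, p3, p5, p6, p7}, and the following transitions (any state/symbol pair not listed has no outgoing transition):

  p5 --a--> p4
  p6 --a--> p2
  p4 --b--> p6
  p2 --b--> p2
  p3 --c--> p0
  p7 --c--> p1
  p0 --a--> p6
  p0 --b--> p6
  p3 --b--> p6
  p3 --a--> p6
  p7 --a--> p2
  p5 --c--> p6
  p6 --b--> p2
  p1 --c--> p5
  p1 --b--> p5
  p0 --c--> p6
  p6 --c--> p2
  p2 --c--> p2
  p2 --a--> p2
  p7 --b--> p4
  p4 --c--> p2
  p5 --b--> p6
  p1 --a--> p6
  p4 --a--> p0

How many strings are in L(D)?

The useful subgraph on states {p0, p1, p4, p5, p6, p7} is acyclic, so L(D) is finite; the longest accepting path visits 6 useful states, giving maximum string length 5.
Counting accepting paths from p7 by length: 1 of length 0, 1 of length 1, 4 of length 2, 7 of length 3, 2 of length 4, 6 of length 5. Total 21.

21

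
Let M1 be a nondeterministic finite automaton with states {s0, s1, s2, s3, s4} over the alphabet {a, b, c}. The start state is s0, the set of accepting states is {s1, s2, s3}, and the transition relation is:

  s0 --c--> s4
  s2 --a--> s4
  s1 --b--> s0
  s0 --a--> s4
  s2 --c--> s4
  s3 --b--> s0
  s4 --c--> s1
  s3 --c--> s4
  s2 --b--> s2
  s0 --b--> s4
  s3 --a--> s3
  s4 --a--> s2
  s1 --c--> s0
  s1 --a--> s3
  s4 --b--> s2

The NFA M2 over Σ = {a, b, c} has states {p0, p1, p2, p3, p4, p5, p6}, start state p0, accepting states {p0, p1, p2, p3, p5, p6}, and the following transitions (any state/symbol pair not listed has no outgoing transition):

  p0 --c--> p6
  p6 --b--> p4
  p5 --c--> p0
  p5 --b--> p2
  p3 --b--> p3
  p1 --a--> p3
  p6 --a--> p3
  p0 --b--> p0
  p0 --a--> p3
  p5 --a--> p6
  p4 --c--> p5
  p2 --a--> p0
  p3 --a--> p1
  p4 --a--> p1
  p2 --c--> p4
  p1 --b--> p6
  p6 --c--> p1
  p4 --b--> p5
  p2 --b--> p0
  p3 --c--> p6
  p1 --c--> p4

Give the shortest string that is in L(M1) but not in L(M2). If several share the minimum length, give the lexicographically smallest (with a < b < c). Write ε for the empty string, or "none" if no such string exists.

cb

The string cb is accepted by M1 but not by M2.
No shorter string lies in the difference, and cb is the lexicographically first length-2 string in L(M1) \ L(M2).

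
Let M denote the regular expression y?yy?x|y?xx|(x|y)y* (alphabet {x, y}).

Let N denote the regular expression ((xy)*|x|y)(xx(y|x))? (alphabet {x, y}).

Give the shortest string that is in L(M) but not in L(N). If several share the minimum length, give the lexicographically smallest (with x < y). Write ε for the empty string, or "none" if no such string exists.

The string xx is accepted by M but not by N.
No shorter string lies in the difference, and xx is the lexicographically first length-2 string in L(M) \ L(N).

xx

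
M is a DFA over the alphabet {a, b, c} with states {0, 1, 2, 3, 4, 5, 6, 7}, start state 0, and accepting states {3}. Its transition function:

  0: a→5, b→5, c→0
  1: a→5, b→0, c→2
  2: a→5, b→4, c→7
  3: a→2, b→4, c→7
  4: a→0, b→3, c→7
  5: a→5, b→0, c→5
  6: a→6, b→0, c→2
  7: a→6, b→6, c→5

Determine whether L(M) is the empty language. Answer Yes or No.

The states reachable from the start state are {0, 5}.
None of the accepting states {3} is reachable, so no string is accepted and L(M) = ∅.

Yes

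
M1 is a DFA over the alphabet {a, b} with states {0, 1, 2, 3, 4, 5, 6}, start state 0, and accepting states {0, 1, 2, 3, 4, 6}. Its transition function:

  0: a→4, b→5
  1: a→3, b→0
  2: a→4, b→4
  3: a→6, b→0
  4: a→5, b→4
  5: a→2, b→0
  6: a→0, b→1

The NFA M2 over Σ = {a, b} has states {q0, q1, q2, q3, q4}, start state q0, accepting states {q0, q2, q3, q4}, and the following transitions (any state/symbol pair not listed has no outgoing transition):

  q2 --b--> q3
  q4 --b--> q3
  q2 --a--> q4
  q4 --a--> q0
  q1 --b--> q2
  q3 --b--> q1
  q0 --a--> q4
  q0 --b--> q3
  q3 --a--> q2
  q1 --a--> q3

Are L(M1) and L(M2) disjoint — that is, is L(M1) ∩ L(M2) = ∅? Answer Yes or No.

No

The empty string ε is accepted by both M1 and M2.
Hence L(M1) ∩ L(M2) ≠ ∅.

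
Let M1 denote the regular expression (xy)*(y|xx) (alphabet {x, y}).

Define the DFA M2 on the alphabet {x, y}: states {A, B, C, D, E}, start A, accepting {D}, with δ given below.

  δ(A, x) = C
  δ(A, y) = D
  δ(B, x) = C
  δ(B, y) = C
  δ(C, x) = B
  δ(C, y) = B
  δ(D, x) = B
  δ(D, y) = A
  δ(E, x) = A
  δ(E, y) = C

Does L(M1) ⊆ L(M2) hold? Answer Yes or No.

The string xx is in L(M1) but not in L(M2).
So L(M1) ⊄ L(M2).

No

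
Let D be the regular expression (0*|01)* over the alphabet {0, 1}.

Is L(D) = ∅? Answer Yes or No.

No

The empty string ε matches the expression, so it belongs to L(D).
Since L(D) contains at least one string, it is not empty.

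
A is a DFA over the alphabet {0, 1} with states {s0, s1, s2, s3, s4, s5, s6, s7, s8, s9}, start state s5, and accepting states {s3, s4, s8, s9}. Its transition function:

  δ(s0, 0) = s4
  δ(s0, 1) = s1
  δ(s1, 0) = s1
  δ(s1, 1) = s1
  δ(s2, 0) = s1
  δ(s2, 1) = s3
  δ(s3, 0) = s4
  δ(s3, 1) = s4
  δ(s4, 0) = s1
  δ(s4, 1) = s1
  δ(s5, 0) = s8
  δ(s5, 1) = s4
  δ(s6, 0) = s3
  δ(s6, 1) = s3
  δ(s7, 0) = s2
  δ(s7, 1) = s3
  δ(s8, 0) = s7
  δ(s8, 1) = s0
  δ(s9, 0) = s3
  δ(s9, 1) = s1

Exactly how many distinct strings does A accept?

9

The useful subgraph on states {s0, s2, s3, s4, s5, s7, s8} is acyclic, so L(A) is finite; the longest accepting path visits 6 useful states, giving maximum string length 5.
Counting accepting paths from s5 by length: 2 of length 1, 2 of length 3, 3 of length 4, 2 of length 5. Total 9.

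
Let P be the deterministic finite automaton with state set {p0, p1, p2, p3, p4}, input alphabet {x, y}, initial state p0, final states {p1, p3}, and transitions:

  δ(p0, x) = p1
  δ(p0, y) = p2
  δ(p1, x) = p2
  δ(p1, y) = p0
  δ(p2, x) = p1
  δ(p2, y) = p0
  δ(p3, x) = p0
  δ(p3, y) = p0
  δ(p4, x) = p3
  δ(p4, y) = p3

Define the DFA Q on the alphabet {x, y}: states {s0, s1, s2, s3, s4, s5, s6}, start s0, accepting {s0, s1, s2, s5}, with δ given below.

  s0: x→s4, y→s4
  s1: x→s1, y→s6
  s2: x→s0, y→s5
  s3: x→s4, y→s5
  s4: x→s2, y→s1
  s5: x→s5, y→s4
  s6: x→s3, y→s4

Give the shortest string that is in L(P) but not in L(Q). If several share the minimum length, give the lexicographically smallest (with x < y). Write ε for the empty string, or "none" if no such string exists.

The string x is accepted by P but not by Q.
No shorter string lies in the difference, and x is the lexicographically first length-1 string in L(P) \ L(Q).

x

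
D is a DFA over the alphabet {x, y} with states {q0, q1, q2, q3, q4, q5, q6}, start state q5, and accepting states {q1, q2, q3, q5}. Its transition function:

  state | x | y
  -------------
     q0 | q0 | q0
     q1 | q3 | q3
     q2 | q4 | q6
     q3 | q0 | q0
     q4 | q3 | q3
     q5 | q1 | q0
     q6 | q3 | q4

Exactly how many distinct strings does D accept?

4

The useful subgraph on states {q1, q3, q5} is acyclic, so L(D) is finite; the longest accepting path visits 3 useful states, giving maximum string length 2.
Counting accepting paths from q5 by length: 1 of length 0, 1 of length 1, 2 of length 2. Total 4.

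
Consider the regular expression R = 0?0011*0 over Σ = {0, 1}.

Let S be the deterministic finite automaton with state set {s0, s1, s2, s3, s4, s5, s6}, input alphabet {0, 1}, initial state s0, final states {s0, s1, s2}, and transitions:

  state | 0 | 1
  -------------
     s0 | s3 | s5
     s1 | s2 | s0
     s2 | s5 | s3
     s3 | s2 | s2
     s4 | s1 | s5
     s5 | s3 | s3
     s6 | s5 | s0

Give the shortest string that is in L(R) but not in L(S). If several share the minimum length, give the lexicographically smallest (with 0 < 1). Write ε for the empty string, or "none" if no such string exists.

00110

The string 00110 is accepted by R but not by S.
No shorter string lies in the difference, and 00110 is the lexicographically first length-5 string in L(R) \ L(S).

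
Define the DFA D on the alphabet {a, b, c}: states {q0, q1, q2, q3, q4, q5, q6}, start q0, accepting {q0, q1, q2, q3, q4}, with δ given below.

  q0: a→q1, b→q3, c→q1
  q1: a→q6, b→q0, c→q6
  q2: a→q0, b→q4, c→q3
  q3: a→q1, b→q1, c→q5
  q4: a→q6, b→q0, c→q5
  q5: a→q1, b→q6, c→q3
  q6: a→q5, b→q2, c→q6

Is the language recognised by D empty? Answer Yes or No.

No

The empty string ε is accepted: the run q0 ends in the accepting state q0.
Since at least one string is accepted, L(D) is not empty.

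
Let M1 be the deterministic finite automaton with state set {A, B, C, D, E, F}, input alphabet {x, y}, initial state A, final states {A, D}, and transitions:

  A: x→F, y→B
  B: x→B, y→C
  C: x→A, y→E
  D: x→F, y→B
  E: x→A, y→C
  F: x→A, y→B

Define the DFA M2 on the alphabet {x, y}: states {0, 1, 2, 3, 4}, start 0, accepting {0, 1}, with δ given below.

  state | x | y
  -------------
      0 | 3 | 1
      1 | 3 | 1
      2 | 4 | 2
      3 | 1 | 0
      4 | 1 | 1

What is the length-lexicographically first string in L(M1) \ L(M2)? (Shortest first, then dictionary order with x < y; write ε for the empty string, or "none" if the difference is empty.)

yyx

The string yyx is accepted by M1 but not by M2.
No shorter string lies in the difference, and yyx is the lexicographically first length-3 string in L(M1) \ L(M2).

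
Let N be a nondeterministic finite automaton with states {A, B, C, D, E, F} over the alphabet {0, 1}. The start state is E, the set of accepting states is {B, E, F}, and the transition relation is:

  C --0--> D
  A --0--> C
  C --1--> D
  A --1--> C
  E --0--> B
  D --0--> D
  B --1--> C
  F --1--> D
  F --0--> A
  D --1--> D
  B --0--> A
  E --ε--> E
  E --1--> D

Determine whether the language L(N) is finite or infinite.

finite

The useful states (reachable from E and able to reach an accepting state) are {B, E}.
Restricted to these states the transition graph has no cycle, so every accepting path has bounded length and L is finite.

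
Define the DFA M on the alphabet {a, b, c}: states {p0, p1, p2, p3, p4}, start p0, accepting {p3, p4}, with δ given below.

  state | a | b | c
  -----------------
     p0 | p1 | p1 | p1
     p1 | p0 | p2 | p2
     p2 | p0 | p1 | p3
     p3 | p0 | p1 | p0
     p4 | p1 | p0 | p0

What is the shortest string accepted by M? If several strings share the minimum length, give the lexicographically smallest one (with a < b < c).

A breadth-first search from p0 reaches an accepting state first via the path p0 → p1 → p2 → p3 on input abc.
No string of length < 3 is accepted (BFS exhausts all shorter strings without reaching an accepting state), and abc is the lexicographically least accepting string of length 3.

abc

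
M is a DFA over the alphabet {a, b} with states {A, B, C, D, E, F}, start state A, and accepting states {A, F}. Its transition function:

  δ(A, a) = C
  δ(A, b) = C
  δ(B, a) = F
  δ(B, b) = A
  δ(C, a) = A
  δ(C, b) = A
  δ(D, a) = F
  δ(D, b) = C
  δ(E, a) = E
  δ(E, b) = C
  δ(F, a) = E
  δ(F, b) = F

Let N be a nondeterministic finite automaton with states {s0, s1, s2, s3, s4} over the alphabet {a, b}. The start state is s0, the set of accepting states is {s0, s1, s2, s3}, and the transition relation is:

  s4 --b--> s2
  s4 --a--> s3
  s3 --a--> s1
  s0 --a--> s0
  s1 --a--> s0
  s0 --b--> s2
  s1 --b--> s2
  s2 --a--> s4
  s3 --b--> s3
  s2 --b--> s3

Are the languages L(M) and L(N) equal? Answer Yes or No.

The string ba is accepted by M but rejected by N.
So L(M) ≠ L(N).

No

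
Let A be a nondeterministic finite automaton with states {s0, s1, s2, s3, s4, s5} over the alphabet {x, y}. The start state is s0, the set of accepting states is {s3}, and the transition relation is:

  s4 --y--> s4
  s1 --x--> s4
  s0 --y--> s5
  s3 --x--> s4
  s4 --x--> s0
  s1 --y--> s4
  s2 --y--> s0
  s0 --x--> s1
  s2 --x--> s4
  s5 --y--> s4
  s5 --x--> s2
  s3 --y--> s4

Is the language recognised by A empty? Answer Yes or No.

Yes

The states reachable from the start state are {s0, s1, s2, s4, s5}.
None of the accepting states {s3} is reachable, so no string is accepted and L(A) = ∅.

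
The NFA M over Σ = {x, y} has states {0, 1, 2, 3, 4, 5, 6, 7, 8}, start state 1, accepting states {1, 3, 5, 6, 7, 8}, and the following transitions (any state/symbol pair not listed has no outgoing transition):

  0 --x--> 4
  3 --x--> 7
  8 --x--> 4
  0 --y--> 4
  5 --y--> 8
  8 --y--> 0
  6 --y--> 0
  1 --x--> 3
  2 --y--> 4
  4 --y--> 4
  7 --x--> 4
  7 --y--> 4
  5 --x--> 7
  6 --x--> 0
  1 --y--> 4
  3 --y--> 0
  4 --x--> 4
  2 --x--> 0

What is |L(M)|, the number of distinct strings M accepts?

3

The useful subgraph on states {1, 3, 7} is acyclic, so L(M) is finite; the longest accepting path visits 3 useful states, giving maximum string length 2.
Counting accepting paths from 1 by length: 1 of length 0, 1 of length 1, 1 of length 2. Total 3.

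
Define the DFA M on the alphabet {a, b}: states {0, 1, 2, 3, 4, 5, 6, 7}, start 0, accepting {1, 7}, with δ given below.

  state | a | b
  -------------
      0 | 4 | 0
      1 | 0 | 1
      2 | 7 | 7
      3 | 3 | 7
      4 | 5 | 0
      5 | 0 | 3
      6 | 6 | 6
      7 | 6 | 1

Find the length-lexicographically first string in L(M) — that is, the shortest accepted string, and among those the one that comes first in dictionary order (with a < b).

aabb

A breadth-first search from 0 reaches an accepting state first via the path 0 → 4 → 5 → 3 → 7 on input aabb.
No string of length < 4 is accepted (BFS exhausts all shorter strings without reaching an accepting state), and aabb is the lexicographically least accepting string of length 4.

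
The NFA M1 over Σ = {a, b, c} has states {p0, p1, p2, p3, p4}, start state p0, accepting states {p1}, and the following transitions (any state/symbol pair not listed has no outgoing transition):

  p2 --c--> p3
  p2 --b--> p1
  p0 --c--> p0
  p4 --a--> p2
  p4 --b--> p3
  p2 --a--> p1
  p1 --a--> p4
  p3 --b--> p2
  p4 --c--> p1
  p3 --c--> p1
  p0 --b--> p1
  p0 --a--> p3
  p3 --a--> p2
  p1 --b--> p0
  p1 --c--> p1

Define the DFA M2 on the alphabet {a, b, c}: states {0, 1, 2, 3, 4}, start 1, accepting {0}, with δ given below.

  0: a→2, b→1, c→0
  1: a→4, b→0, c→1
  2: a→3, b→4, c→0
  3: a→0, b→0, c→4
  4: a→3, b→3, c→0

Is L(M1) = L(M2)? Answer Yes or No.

Yes

Exploring the product automaton M1 × M2 from the start pair (p0, 1), following both machines on each input symbol, reaches 5 state pairs: (p0, 1), (p3, 4), (p1, 0), (p2, 3), (p4, 2).
M1 accepts in {p1} and M2 accepts in {0}. In every reachable pair the two components are either both accepting — (p1, 0) — or both non-accepting, so no string is accepted by exactly one of the machines: L(M1) \ L(M2) and L(M2) \ L(M1) are both empty.
Hence every string is accepted by M1 iff it is accepted by M2, and the two languages coincide.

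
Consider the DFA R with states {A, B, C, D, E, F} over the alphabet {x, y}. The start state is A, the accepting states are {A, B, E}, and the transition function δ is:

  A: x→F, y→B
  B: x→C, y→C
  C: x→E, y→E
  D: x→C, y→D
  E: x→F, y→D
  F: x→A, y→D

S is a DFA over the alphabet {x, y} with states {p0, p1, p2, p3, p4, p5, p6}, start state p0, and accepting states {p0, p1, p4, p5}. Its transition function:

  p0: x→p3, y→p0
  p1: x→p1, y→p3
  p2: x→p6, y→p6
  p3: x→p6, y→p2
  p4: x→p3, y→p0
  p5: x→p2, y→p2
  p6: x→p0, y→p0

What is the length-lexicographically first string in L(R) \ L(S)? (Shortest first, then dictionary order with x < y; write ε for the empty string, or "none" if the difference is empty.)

The string xx is accepted by R but not by S.
No shorter string lies in the difference, and xx is the lexicographically first length-2 string in L(R) \ L(S).

xx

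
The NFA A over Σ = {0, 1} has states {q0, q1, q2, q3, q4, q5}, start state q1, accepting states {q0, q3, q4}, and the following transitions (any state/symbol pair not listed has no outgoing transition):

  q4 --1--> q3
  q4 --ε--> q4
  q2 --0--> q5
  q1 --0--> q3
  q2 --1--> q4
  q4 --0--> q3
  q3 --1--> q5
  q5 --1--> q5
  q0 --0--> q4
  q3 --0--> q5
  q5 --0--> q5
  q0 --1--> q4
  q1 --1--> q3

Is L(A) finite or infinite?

The useful states (reachable from q1 and able to reach an accepting state) are {q1, q3}.
Restricted to these states the transition graph has no cycle, so every accepting path has bounded length and L is finite.

finite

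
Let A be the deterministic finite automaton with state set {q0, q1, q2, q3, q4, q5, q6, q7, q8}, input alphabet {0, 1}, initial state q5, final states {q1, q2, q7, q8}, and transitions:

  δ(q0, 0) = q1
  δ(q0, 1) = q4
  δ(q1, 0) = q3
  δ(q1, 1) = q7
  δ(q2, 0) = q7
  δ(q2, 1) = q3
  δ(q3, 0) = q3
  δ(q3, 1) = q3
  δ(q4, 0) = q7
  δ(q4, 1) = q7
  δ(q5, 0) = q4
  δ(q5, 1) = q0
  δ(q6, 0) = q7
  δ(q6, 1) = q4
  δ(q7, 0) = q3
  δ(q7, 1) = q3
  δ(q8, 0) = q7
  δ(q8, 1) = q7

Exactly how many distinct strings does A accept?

The useful subgraph on states {q0, q1, q4, q5, q7} is acyclic, so L(A) is finite; the longest accepting path visits 4 useful states, giving maximum string length 3.
Counting accepting paths from q5 by length: 3 of length 2, 3 of length 3. Total 6.

6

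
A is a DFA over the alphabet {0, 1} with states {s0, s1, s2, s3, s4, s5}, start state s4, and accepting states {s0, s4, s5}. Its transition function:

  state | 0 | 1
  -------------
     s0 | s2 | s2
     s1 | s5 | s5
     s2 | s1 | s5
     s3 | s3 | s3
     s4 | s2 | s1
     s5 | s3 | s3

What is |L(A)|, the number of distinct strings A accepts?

The useful subgraph on states {s1, s2, s4, s5} is acyclic, so L(A) is finite; the longest accepting path visits 4 useful states, giving maximum string length 3.
Counting accepting paths from s4 by length: 1 of length 0, 3 of length 2, 2 of length 3. Total 6.

6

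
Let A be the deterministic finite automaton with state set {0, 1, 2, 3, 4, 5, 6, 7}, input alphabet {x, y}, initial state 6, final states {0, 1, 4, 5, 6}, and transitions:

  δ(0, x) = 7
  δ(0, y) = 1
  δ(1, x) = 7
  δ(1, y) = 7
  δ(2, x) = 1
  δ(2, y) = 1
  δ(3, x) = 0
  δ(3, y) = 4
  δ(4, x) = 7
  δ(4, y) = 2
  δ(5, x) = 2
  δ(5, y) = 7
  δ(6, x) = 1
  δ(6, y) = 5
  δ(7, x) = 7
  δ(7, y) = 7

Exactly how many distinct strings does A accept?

The useful subgraph on states {1, 2, 5, 6} is acyclic, so L(A) is finite; the longest accepting path visits 4 useful states, giving maximum string length 3.
Counting accepting paths from 6 by length: 1 of length 0, 2 of length 1, 2 of length 3. Total 5.

5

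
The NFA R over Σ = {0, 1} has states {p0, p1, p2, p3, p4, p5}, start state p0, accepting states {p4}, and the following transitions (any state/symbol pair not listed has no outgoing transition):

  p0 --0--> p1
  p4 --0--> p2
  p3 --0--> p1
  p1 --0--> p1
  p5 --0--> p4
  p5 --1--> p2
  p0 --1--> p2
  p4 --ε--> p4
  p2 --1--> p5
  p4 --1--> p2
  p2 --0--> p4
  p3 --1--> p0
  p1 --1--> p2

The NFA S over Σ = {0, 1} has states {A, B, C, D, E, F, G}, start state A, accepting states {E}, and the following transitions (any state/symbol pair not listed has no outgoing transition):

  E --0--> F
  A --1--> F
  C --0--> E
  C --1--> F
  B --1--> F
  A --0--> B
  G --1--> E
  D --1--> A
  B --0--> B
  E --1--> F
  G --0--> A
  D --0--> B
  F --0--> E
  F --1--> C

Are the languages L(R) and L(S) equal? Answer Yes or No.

Yes

Exploring the product automaton R × S from the start pair (p0, A), following both machines on each input symbol, reaches 5 state pairs: (p0, A), (p1, B), (p2, F), (p4, E), (p5, C).
R accepts in {p4} and S accepts in {E}. In every reachable pair the two components are either both accepting — (p4, E) — or both non-accepting, so no string is accepted by exactly one of the machines: L(R) \ L(S) and L(S) \ L(R) are both empty.
Hence every string is accepted by R iff it is accepted by S, and the two languages coincide.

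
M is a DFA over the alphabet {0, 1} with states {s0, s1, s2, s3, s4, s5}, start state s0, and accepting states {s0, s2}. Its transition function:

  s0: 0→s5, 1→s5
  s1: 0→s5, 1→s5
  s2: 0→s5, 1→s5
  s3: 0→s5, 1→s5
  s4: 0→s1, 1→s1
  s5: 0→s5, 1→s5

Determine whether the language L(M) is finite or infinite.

The useful states (reachable from s0 and able to reach an accepting state) are {s0}.
Restricted to these states the transition graph has no cycle, so every accepting path has bounded length and L is finite.

finite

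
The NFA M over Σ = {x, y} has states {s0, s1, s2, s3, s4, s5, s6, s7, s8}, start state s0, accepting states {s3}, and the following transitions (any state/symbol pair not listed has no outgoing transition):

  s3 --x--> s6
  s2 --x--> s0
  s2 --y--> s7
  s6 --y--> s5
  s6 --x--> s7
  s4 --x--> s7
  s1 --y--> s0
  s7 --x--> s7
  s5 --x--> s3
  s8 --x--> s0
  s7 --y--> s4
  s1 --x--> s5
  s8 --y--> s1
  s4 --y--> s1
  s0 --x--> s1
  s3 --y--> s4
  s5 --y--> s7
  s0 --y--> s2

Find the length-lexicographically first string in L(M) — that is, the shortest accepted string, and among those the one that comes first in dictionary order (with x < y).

A breadth-first search from s0 reaches an accepting state first via the path s0 → s1 → s5 → s3 on input xxx.
No string of length < 3 is accepted (BFS exhausts all shorter strings without reaching an accepting state), and xxx is the lexicographically least accepting string of length 3.

xxx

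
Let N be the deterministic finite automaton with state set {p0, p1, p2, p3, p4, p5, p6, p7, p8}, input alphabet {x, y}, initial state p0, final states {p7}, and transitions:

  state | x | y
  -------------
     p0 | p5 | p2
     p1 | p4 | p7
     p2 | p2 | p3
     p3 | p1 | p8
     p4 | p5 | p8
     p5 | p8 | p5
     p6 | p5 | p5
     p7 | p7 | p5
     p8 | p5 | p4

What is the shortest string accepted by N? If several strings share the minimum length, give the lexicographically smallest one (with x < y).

A breadth-first search from p0 reaches an accepting state first via the path p0 → p2 → p3 → p1 → p7 on input yyxy.
No string of length < 4 is accepted (BFS exhausts all shorter strings without reaching an accepting state), and yyxy is the lexicographically least accepting string of length 4.

yyxy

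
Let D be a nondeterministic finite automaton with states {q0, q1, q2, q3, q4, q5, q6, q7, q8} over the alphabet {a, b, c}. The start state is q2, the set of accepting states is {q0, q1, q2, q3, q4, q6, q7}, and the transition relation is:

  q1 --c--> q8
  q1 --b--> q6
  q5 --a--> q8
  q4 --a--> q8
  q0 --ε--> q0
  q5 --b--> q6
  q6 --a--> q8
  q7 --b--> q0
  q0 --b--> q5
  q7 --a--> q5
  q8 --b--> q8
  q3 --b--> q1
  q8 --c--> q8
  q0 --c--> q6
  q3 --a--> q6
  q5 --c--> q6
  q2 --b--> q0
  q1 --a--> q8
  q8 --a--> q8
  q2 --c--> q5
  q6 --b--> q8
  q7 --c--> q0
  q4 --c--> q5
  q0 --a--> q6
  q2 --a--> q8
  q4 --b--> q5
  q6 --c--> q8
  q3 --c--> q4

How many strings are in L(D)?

8

The useful subgraph on states {q0, q2, q5, q6} is acyclic, so L(D) is finite; the longest accepting path visits 4 useful states, giving maximum string length 3.
Counting accepting paths from q2 by length: 1 of length 0, 1 of length 1, 4 of length 2, 2 of length 3. Total 8.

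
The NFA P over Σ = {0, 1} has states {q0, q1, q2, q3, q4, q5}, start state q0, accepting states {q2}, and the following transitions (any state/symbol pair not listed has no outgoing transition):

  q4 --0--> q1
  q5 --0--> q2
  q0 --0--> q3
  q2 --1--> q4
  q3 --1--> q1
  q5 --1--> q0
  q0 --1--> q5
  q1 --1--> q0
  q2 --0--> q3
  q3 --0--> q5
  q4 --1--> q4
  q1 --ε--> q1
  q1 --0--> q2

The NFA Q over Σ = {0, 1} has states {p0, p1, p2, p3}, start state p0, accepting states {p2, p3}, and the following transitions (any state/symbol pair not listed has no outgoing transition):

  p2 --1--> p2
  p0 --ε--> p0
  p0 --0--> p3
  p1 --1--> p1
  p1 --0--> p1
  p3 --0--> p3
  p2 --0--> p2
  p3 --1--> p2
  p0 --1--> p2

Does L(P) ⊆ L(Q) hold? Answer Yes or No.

Exploring the product automaton P × Q from the start pair (q0, p0), following both machines on each input symbol, reaches 10 state pairs: (q0, p0), (q3, p3), (q5, p2), (q5, p3), (q1, p2), (q2, p2), (q0, p2), (q2, p3), (q3, p2), (q4, p2).
P accepts in {q2} and Q accepts in {p2, p3}. The reachable pairs whose P-component is accepting are (q2, p2), (q2, p3); in each of them the Q-component is accepting too, so the product for L(P) \ L(Q) (P-component accepting, Q-component rejecting) has no reachable accepting pair and the difference is empty.
Hence every string in L(P) is also in L(Q).

Yes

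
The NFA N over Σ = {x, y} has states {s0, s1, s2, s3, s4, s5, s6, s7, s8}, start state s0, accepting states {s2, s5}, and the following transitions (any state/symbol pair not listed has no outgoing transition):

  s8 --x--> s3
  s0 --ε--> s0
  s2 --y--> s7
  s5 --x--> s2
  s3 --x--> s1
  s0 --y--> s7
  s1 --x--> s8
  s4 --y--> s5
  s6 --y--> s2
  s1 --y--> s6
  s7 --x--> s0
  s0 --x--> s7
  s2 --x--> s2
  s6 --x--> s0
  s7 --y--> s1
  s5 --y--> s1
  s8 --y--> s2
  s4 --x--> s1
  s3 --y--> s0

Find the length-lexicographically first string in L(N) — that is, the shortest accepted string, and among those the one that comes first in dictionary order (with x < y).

xyxy

A breadth-first search from s0 reaches an accepting state first via the path s0 → s7 → s1 → s8 → s2 on input xyxy.
No string of length < 4 is accepted (BFS exhausts all shorter strings without reaching an accepting state), and xyxy is the lexicographically least accepting string of length 4.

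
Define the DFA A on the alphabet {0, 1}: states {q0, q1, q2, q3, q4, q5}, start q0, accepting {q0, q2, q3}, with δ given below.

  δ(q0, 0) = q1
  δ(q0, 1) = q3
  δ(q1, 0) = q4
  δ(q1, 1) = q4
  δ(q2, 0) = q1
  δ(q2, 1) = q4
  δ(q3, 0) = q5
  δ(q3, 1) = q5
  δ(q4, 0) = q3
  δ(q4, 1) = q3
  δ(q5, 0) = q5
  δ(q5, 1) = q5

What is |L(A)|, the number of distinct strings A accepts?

6

The useful subgraph on states {q0, q1, q3, q4} is acyclic, so L(A) is finite; the longest accepting path visits 4 useful states, giving maximum string length 3.
Counting accepting paths from q0 by length: 1 of length 0, 1 of length 1, 4 of length 3. Total 6.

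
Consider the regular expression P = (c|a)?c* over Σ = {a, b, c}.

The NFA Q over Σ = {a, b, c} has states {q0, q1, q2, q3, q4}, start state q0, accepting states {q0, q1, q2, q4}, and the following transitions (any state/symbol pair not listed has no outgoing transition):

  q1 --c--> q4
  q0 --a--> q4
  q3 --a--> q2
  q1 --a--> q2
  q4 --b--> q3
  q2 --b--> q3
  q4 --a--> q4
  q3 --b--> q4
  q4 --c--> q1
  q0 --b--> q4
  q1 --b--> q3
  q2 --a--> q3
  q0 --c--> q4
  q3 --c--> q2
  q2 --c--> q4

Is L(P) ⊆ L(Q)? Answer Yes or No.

Yes

Converting the expression P to a DFA (subset construction, then merging equivalent states) gives the minimal DFA with states {p0, p1, p2}, start state p0, accepting states {p0, p1} and transitions p0: a→p1, b→p2, c→p1; p1: a→p2, b→p2, c→p1; p2: a→p2, b→p2, c→p2.
Exploring the product automaton P × Q from the start pair (p0, q0), following both machines on each input symbol, reaches 7 state pairs: (p0, q0), (p1, q4), (p2, q4), (p2, q3), (p1, q1), (p2, q1), (p2, q2).
P accepts in {p0, p1} and Q accepts in {q0, q1, q2, q4}. The reachable pairs whose P-component is accepting are (p0, q0), (p1, q4), (p1, q1); in each of them the Q-component is accepting too, so the product for L(P) \ L(Q) (P-component accepting, Q-component rejecting) has no reachable accepting pair and the difference is empty.
Hence every string in L(P) is also in L(Q).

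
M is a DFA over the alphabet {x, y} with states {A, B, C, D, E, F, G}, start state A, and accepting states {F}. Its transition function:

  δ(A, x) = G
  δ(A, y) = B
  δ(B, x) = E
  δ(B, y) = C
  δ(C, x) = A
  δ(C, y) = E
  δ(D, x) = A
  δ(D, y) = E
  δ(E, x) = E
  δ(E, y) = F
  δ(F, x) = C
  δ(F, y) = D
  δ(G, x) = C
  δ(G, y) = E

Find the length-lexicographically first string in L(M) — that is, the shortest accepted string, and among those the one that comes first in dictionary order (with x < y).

xyy

A breadth-first search from A reaches an accepting state first via the path A → G → E → F on input xyy.
No string of length < 3 is accepted (BFS exhausts all shorter strings without reaching an accepting state), and xyy is the lexicographically least accepting string of length 3.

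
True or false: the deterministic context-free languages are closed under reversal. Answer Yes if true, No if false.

L = {c bⁿaⁿ : n≥0} ∪ {d b²ⁿaⁿ : n≥0} is a DCFL: the first symbol tells a deterministic PDA whether to pop one or two b's per a. Its reversal Lᴿ = {aⁿbⁿ c : n≥0} ∪ {aⁿb²ⁿ d : n≥0} is not. DCFLs are closed under right quotient by regular languages, and Lᴿ/{c, d} = {aⁿbⁿ : n≥0} ∪ {aⁿb²ⁿ : n≥0} — the standard context-free language accepted by no deterministic PDA (intuitively the machine would have to commit to a b-to-a ratio before the distinguishing marker arrives; formally, a DPDA for it would have a single run on aⁿb²ⁿ, accepting after the prefix aⁿbⁿ and accepting again after n more b's; an ordinary PDA that simulates it on a's and b's and, at any moment when it is accepting, may switch to reading only a fresh letter e while feeding each e to the simulation as a b, would accept aⁱbʲeᵏ (k≥1) exactly when both aⁱbʲ and aⁱbʲ⁺ᵏ are in the language, i.e. its language intersected with the regular set a*b*e⁺ would be exactly {aⁿbⁿeⁿ : n≥1} — impossible, since context-free languages are closed under intersection with regular sets and {aⁿbⁿeⁿ} is not context-free). So Lᴿ cannot be a DCFL.

No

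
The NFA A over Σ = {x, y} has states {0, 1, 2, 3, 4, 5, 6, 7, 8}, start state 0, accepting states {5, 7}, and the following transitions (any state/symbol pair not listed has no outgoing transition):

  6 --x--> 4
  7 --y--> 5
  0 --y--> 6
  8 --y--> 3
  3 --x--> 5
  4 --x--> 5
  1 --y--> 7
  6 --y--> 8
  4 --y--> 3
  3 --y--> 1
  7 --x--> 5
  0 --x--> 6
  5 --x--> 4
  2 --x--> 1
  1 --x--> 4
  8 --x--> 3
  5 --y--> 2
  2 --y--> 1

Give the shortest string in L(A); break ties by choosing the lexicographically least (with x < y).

A breadth-first search from 0 reaches an accepting state first via the path 0 → 6 → 4 → 5 on input xxx.
No string of length < 3 is accepted (BFS exhausts all shorter strings without reaching an accepting state), and xxx is the lexicographically least accepting string of length 3.

xxx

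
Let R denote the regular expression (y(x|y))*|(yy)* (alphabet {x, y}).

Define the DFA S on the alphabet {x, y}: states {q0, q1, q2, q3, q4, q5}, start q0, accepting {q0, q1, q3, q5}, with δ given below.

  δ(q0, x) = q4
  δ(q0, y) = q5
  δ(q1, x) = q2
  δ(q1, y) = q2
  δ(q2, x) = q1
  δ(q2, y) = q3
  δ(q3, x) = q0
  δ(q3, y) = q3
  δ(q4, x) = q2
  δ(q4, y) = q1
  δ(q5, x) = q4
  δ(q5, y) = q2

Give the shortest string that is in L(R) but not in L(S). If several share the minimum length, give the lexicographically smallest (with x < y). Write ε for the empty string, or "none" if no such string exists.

The string yx is accepted by R but not by S.
No shorter string lies in the difference, and yx is the lexicographically first length-2 string in L(R) \ L(S).

yx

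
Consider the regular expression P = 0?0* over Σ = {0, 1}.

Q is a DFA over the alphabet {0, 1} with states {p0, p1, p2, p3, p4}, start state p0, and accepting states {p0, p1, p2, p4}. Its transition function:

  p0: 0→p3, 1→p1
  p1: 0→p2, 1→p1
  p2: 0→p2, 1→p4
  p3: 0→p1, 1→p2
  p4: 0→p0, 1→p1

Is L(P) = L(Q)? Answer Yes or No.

The string 0 is accepted by P but rejected by Q.
So L(P) ≠ L(Q).

No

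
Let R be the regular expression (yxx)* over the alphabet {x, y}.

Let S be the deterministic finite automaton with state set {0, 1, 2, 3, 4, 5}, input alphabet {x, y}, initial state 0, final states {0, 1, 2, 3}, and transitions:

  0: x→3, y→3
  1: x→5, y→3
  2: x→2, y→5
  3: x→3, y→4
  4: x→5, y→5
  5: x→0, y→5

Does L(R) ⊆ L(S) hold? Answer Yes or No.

Converting the expression R to a DFA (subset construction, then merging equivalent states) gives the minimal DFA with states {r0, r1, r2, r3}, start state r0, accepting states {r0} and transitions r0: x→r1, y→r2; r1: x→r1, y→r1; r2: x→r3, y→r1; r3: x→r0, y→r1.
Exploring the product automaton R × S from the start pair (r0, 0), following both machines on each input symbol, reaches 10 state pairs: (r0, 0), (r1, 3), (r2, 3), (r1, 4), (r3, 3), (r1, 5), (r0, 3), (r1, 0), (r2, 4), (r3, 5).
R accepts in {r0} and S accepts in {0, 1, 2, 3}. The reachable pairs whose R-component is accepting are (r0, 0), (r0, 3); in each of them the S-component is accepting too, so the product for L(R) \ L(S) (R-component accepting, S-component rejecting) has no reachable accepting pair and the difference is empty.
Hence every string in L(R) is also in L(S).

Yes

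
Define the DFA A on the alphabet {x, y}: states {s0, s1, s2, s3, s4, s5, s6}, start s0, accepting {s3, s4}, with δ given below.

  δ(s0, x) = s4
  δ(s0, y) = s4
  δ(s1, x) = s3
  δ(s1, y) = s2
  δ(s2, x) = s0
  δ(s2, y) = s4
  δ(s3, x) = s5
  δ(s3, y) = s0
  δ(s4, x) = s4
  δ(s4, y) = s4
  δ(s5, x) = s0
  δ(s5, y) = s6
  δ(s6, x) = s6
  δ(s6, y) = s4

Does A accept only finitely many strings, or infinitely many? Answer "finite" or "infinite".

infinite

State s4 is reachable from the start and can reach an accepting state, and it lies on the cycle s4 → s4.
Traversing that cycle any number of times yields accepted strings of unbounded length, so the language is infinite.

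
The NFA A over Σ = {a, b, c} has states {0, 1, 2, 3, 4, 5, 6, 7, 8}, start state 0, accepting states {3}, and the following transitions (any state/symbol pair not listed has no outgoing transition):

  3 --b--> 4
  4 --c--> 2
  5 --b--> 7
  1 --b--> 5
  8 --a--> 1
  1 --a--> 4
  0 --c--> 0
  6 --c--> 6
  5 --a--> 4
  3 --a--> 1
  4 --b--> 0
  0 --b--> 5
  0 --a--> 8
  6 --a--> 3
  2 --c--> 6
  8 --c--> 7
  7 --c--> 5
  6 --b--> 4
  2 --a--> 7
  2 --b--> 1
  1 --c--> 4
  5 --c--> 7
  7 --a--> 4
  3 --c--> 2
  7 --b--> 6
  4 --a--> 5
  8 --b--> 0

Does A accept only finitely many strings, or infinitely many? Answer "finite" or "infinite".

infinite

State 0 is reachable from the start and can reach an accepting state, and it lies on the cycle 0 → 8 → 0.
Traversing that cycle any number of times yields accepted strings of unbounded length, so the language is infinite.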